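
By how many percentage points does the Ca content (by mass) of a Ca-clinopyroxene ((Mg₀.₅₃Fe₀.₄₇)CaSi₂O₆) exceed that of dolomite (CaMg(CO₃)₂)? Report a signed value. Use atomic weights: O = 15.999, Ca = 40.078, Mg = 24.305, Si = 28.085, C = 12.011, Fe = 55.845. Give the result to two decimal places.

-4.41 percentage points

Ca in (Mg₀.₅₃Fe₀.₄₇)CaSi₂O₆: molar mass 231.371 g/mol; 1×40.078 = 40.078 g → 17.32 wt%.
Ca in CaMg(CO₃)₂: molar mass 184.399 g/mol; 1×40.078 = 40.078 g → 21.73 wt%.
Difference = 17.32 − 21.73 = -4.41 percentage points.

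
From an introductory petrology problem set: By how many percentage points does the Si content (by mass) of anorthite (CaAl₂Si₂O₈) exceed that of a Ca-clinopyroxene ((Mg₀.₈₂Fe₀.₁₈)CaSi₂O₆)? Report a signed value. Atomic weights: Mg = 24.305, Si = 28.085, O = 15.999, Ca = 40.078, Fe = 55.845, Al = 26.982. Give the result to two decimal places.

-5.09 percentage points

First mineral: 56.170 g Si in 278.204 g formula = 20.19 wt% Si.
Second mineral: 56.170 g Si in 222.224 g formula = 25.28 wt% Si.
20.19% − 25.28% gives a difference of -5.09 percentage points.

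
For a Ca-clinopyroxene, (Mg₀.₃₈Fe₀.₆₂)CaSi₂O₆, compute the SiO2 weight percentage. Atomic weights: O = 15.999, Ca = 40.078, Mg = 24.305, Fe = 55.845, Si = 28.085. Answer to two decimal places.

50.90 wt%

M((Mg₀.₃₈Fe₀.₆₂)CaSi₂O₆) = 236.102 g/mol; M(SiO2) = 60.083 g/mol.
Moles SiO2 per formula unit = 2 Si ÷ 1 = 2.0000.
SiO2 fraction = (2.0000 × 60.083) / 236.102 = 120.166/236.102 = 0.5090.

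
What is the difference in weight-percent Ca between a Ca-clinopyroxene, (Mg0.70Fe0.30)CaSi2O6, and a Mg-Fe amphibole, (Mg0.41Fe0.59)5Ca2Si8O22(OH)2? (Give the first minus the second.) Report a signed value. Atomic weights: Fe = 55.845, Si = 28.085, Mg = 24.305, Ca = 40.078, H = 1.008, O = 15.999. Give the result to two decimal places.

Ca in (Mg0.70Fe0.30)CaSi2O6: molar mass 226.009 g/mol; 1×40.078 = 40.078 g → 17.73 wt%.
Ca in (Mg0.41Fe0.59)5Ca2Si8O22(OH)2: molar mass 905.396 g/mol; 2×40.078 = 80.156 g → 8.85 wt%.
Difference = 17.73 − 8.85 = 8.88 percentage points.

8.88 percentage points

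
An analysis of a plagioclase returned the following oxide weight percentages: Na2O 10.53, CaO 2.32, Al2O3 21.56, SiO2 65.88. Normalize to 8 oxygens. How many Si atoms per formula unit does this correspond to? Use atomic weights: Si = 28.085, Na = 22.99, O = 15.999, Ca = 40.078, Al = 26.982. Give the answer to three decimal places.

2.887 Si apfu

Na2O: 10.53/61.979 = 0.16990 mol → 0.33980 mol Na, 0.16990 mol O.
CaO: 2.32/56.077 = 0.04137 mol → 0.04137 mol Ca, 0.04137 mol O.
Al2O3: 21.56/101.961 = 0.21145 mol → 0.42290 mol Al, 0.63435 mol O.
SiO2: 65.88/60.083 = 1.09648 mol → 1.09648 mol Si, 2.19296 mol O.
Total oxygen = 3.03858 mol. Normalization factor = 8/3.03858 = 2.63281.
Si per 8 O = 1.09648 × 2.63281 = 2.887.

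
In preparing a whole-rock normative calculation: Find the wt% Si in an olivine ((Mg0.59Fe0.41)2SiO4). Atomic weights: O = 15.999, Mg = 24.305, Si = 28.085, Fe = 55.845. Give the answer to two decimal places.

16.86 weight percent

M((Mg0.59Fe0.41)2SiO4) = 166.554 g/mol.
Si contributes 1 × 28.085 = 28.085 g per mole.
28.085/166.554 = 0.1686 → 16.86%.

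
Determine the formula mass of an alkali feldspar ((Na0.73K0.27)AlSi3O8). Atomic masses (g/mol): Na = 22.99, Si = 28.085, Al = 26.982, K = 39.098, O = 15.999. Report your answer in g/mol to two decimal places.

266.57 g/mol

M = 0.73·22.99 + 0.27·39.098 + 1·26.982 + 3·28.085 + 8·15.999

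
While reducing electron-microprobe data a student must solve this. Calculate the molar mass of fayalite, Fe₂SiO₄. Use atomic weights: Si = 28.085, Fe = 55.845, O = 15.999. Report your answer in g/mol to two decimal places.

203.77 g/mol

M = 2*55.845 + 1*28.085 + 4*15.999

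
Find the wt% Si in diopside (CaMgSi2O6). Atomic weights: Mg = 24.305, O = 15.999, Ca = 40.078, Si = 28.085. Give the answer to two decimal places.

25.94 mass %

Molar mass of CaMgSi2O6: 1*40.078 + 1*24.305 + 2*28.085 + 6*15.999 = 216.547 g/mol.
Mass of Si per formula unit: 2 × 28.085 = 56.170 g.
Weight fraction Si = 56.170 / 216.547 = 0.2594.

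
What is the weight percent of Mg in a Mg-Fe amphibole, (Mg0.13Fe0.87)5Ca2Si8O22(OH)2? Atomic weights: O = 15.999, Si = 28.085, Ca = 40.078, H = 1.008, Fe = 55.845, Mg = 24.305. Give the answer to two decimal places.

M((Mg0.13Fe0.87)5Ca2Si8O22(OH)2) = 949.552 g/mol.
Mg contributes 0.65 × 24.305 = 15.798 g per mole.
15.798/949.552 = 0.0166 → 1.66%.

1.66 wt%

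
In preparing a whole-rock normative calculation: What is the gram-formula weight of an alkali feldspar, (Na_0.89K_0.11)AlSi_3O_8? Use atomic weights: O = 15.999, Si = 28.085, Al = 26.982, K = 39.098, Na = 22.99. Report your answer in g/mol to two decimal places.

263.99 g/mol

Na: 0.89 × 22.99 = 20.4611
K: 0.11 × 39.098 = 4.3008
Al: 1 × 26.982 = 26.9820
Si: 3 × 28.085 = 84.2550
O: 8 × 15.999 = 127.9920
Summing the contributions gives the formula mass.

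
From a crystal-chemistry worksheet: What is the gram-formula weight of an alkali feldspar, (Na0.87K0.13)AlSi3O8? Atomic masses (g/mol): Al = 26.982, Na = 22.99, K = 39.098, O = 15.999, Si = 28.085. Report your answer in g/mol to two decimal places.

264.31 g/mol

The formula mass is the sum 0.87×22.99 + 0.13×39.098 + 1×26.982 + 3×28.085 + 8×15.999.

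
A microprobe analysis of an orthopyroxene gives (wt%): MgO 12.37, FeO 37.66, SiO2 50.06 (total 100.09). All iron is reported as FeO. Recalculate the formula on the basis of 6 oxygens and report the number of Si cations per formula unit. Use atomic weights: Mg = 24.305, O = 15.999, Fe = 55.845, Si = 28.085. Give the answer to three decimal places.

MgO: 12.37/40.304 = 0.30692 mol → 0.30692 mol Mg, 0.30692 mol O.
FeO: 37.66/71.844 = 0.52419 mol → 0.52419 mol Fe, 0.52419 mol O.
SiO2: 50.06/60.083 = 0.83318 mol → 0.83318 mol Si, 1.66636 mol O.
Total oxygen = 2.49747 mol. Normalization factor = 6/2.49747 = 2.40243.
Si per 6 O = 0.83318 × 2.40243 = 2.002.

2.002 Si apfu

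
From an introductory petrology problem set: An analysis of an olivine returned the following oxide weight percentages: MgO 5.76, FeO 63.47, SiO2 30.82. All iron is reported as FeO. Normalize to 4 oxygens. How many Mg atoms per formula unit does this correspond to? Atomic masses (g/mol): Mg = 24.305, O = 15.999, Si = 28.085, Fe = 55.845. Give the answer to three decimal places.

0.279 Mg apfu

5.76 wt% MgO ÷ 40.304 g/mol = 0.14291 mol, giving 0.14291 Mg and 0.14291 O.
63.47 wt% FeO ÷ 71.844 g/mol = 0.88344 mol, giving 0.88344 Fe and 0.88344 O.
30.82 wt% SiO2 ÷ 60.083 g/mol = 0.51296 mol, giving 0.51296 Si and 1.02592 O.
Oxygen sums to 2.05227; scaling by 4/2.05227 = 1.94906 puts the formula on 4 O.
Mg: 0.14291 × 1.94906 = 0.279 atoms per formula unit.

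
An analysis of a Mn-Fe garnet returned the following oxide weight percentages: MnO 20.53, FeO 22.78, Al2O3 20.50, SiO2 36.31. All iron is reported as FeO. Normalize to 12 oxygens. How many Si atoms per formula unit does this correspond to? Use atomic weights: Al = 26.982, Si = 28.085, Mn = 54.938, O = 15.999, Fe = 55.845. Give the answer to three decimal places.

20.53 wt% MnO ÷ 70.937 g/mol = 0.28941 mol, giving 0.28941 Mn and 0.28941 O.
22.78 wt% FeO ÷ 71.844 g/mol = 0.31708 mol, giving 0.31708 Fe and 0.31708 O.
20.50 wt% Al2O3 ÷ 101.961 g/mol = 0.20106 mol, giving 0.40212 Al and 0.60318 O.
36.31 wt% SiO2 ÷ 60.083 g/mol = 0.60433 mol, giving 0.60433 Si and 1.20866 O.
Oxygen sums to 2.41833; scaling by 12/2.41833 = 4.96210 puts the formula on 12 O.
Si: 0.60433 × 4.96210 = 2.999 atoms per formula unit.

2.999 Si apfu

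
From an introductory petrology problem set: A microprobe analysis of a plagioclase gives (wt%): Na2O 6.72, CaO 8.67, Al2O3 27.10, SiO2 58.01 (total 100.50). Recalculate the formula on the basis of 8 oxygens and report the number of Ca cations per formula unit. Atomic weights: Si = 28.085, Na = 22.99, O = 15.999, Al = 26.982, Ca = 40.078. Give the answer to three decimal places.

Na2O: 6.72/61.979 = 0.10842 mol → 0.21684 mol Na, 0.10842 mol O.
CaO: 8.67/56.077 = 0.15461 mol → 0.15461 mol Ca, 0.15461 mol O.
Al2O3: 27.10/101.961 = 0.26579 mol → 0.53158 mol Al, 0.79737 mol O.
SiO2: 58.01/60.083 = 0.96550 mol → 0.96550 mol Si, 1.93100 mol O.
Total oxygen = 2.99140 mol. Normalization factor = 8/2.99140 = 2.67433.
Ca per 8 O = 0.15461 × 2.67433 = 0.413.

0.413 Ca apfu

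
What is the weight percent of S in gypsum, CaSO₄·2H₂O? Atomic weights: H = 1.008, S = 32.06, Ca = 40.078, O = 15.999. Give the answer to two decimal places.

Molar mass of CaSO₄·2H₂O: 1*40.078 + 1*32.06 + 6*15.999 + 4*1.008 = 172.164 g/mol.
Mass of S per formula unit: 1 × 32.06 = 32.060 g.
Weight fraction S = 32.060 / 172.164 = 0.1862.

18.62 wt%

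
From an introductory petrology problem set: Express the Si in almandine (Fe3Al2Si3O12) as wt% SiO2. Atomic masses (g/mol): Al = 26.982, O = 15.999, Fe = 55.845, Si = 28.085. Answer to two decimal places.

36.21 wt%

Formula mass = 497.742 g/mol.
3 Si → 3.0000 mol SiO2 per formula unit; M(SiO2) = 60.083, so SiO2 mass = 180.249 g.
180.249/497.742 × 100 = 36.21 wt%.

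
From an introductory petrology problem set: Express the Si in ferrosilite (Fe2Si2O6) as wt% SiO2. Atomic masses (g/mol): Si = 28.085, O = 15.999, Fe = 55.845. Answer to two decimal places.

45.54 wt%

Formula mass = 263.854 g/mol.
2 Si → 2.0000 mol SiO2 per formula unit; M(SiO2) = 60.083, so SiO2 mass = 120.166 g.
120.166/263.854 × 100 = 45.54 wt%.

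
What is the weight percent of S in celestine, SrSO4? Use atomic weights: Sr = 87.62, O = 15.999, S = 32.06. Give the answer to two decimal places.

17.45 mass %

Formula mass = 1×87.62 + 1×32.06 + 4×15.999 = 183.676 g/mol, of which 32.060 g is S.
So S makes up 32.060/183.676 = 0.1745 of the mass, i.e. 17.45%.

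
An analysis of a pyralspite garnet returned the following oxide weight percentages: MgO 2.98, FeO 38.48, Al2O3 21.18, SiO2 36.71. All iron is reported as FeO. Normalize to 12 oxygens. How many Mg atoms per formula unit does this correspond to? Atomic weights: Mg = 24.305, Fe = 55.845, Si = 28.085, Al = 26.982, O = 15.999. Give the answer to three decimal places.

0.361 Mg apfu

MgO (M=40.304): mol = 0.07394; Mg = 0.07394, O = 0.07394.
FeO (M=71.844): mol = 0.53560; Fe = 0.53560, O = 0.53560.
Al2O3 (M=101.961): mol = 0.20773; Al = 0.41546, O = 0.62319.
SiO2 (M=60.083): mol = 0.61099; Si = 0.61099, O = 1.22198.
ΣO = 2.45471; factor = 12/ΣO = 4.88856.
Mg apfu = 0.07394 × 4.88856 = 0.361.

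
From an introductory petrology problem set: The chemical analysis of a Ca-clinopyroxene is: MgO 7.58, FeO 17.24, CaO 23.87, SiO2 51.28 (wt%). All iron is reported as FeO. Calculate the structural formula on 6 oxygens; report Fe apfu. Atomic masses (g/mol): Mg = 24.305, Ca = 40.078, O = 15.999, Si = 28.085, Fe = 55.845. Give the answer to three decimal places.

7.58 wt% MgO ÷ 40.304 g/mol = 0.18807 mol, giving 0.18807 Mg and 0.18807 O.
17.24 wt% FeO ÷ 71.844 g/mol = 0.23996 mol, giving 0.23996 Fe and 0.23996 O.
23.87 wt% CaO ÷ 56.077 g/mol = 0.42566 mol, giving 0.42566 Ca and 0.42566 O.
51.28 wt% SiO2 ÷ 60.083 g/mol = 0.85349 mol, giving 0.85349 Si and 1.70698 O.
Oxygen sums to 2.56067; scaling by 6/2.56067 = 2.34314 puts the formula on 6 O.
Fe: 0.23996 × 2.34314 = 0.562 atoms per formula unit.

0.562 Fe apfu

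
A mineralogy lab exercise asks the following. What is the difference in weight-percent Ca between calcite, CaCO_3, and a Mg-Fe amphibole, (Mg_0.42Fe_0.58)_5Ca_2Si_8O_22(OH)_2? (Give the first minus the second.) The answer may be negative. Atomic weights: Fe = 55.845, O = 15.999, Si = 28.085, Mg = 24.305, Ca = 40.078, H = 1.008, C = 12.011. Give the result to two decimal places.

31.17 percentage points

M(CaCO_3) = 100.086 g/mol, so wt% Ca = 40.078/100.086 × 100 = 40.04%.
M((Mg_0.42Fe_0.58)_5Ca_2Si_8O_22(OH)_2) = 903.819 g/mol, so wt% Ca = 80.156/903.819 × 100 = 8.87%.
40.04 − 8.87 = 31.17 pp.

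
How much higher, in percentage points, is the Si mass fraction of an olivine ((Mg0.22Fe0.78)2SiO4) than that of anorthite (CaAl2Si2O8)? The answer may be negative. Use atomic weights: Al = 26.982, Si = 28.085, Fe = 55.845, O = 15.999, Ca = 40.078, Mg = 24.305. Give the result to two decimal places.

-5.40 percentage points

First mineral: 28.085 g Si in 189.893 g formula = 14.79 wt% Si.
Second mineral: 56.170 g Si in 278.204 g formula = 20.19 wt% Si.
14.79% − 20.19% gives a difference of -5.40 percentage points.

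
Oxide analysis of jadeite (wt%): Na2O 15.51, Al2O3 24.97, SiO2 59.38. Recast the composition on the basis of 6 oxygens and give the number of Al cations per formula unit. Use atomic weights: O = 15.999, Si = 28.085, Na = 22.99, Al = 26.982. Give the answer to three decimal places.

15.51 wt% Na2O ÷ 61.979 g/mol = 0.25025 mol, giving 0.50050 Na and 0.25025 O.
24.97 wt% Al2O3 ÷ 101.961 g/mol = 0.24490 mol, giving 0.48980 Al and 0.73470 O.
59.38 wt% SiO2 ÷ 60.083 g/mol = 0.98830 mol, giving 0.98830 Si and 1.97660 O.
Oxygen sums to 2.96155; scaling by 6/2.96155 = 2.02597 puts the formula on 6 O.
Al: 0.48980 × 2.02597 = 0.992 atoms per formula unit.

0.992 Al apfu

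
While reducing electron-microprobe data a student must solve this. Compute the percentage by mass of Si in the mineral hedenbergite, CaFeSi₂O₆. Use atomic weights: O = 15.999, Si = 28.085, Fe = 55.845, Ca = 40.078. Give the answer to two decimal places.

22.64 weight percent

M(CaFeSi₂O₆) = 248.087 g/mol.
Si contributes 2 × 28.085 = 56.170 g per mole.
56.170/248.087 = 0.2264 → 22.64%.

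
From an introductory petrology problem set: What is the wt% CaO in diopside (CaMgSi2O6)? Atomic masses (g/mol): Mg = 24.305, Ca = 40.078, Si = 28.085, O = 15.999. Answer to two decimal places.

Formula mass = 216.547 g/mol.
1 Ca → 1.0000 mol CaO per formula unit; M(CaO) = 56.077, so CaO mass = 56.077 g.
56.077/216.547 × 100 = 25.90 wt%.

25.90 wt%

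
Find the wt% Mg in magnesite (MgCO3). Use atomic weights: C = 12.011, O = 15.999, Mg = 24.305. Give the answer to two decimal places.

28.83 mass %

M(MgCO3) = 84.313 g/mol.
Mg contributes 1 × 24.305 = 24.305 g per mole.
24.305/84.313 = 0.2883 → 28.83%.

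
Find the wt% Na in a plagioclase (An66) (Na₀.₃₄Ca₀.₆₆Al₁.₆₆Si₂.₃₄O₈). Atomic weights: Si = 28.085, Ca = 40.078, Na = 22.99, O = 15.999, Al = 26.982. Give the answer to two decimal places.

2.87 wt%

Formula mass = 0.34·22.99 + 0.66·40.078 + 1.66·26.982 + 2.34·28.085 + 8·15.999 = 272.769 g/mol, of which 7.817 g is Na.
So Na makes up 7.817/272.769 = 0.0287 of the mass, i.e. 2.87%.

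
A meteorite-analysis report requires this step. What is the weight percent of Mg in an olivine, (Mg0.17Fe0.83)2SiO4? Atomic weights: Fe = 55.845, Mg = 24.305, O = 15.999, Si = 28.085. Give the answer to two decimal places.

Formula mass = 0.34·24.305 + 1.66·55.845 + 1·28.085 + 4·15.999 = 193.047 g/mol, of which 8.264 g is Mg.
So Mg makes up 8.264/193.047 = 0.0428 of the mass, i.e. 4.28%.

4.28 weight percent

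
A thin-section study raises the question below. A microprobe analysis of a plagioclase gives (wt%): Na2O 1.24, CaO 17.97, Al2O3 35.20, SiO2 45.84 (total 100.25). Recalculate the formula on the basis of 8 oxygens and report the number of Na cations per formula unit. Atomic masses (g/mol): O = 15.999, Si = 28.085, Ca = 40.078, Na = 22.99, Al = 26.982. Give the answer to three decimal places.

0.110 Na apfu

Na2O (M=61.979): mol = 0.02001; Na = 0.04002, O = 0.02001.
CaO (M=56.077): mol = 0.32045; Ca = 0.32045, O = 0.32045.
Al2O3 (M=101.961): mol = 0.34523; Al = 0.69046, O = 1.03569.
SiO2 (M=60.083): mol = 0.76294; Si = 0.76294, O = 1.52588.
ΣO = 2.90203; factor = 8/ΣO = 2.75669.
Na apfu = 0.04002 × 2.75669 = 0.110.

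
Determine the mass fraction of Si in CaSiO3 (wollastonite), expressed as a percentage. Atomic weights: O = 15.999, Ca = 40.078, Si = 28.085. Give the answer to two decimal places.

M(CaSiO3) = 116.160 g/mol.
Si contributes 1 × 28.085 = 28.085 g per mole.
28.085/116.160 = 0.2418 → 24.18%.

24.18 weight percent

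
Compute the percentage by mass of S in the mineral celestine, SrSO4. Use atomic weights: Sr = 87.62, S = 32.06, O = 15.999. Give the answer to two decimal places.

Formula mass = 1×87.62 + 1×32.06 + 4×15.999 = 183.676 g/mol, of which 32.060 g is S.
So S makes up 32.060/183.676 = 0.1745 of the mass, i.e. 17.45%.

17.45 mass %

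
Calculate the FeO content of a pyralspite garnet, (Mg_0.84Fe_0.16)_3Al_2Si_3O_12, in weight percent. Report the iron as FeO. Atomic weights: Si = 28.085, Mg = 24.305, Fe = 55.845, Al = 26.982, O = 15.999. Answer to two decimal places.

M((Mg_0.84Fe_0.16)_3Al_2Si_3O_12) = 418.261 g/mol; M(FeO) = 71.844 g/mol.
Moles FeO per formula unit = 0.48 Fe ÷ 1 = 0.4800.
FeO fraction = (0.4800 × 71.844) / 418.261 = 34.485/418.261 = 0.0824.

8.24 wt%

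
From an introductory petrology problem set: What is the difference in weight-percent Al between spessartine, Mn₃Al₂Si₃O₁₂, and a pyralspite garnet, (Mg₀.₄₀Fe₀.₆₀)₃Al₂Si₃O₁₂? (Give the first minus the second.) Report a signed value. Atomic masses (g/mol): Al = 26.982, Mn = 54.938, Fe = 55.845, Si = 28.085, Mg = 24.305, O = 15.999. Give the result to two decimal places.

-0.83 percentage points

M(Mn₃Al₂Si₃O₁₂) = 495.021 g/mol, so wt% Al = 53.964/495.021 × 100 = 10.90%.
M((Mg₀.₄₀Fe₀.₆₀)₃Al₂Si₃O₁₂) = 459.894 g/mol, so wt% Al = 53.964/459.894 × 100 = 11.73%.
10.90 − 11.73 = -0.83 pp.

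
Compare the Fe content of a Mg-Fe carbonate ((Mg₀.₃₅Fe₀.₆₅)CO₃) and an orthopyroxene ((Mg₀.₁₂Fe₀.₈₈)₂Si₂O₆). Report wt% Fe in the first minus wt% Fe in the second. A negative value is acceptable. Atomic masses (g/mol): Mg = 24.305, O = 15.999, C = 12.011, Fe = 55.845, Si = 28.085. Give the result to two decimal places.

-3.72 percentage points

M((Mg₀.₃₅Fe₀.₆₅)CO₃) = 104.814 g/mol, so wt% Fe = 36.299/104.814 × 100 = 34.63%.
M((Mg₀.₁₂Fe₀.₈₈)₂Si₂O₆) = 256.284 g/mol, so wt% Fe = 98.287/256.284 × 100 = 38.35%.
34.63 − 38.35 = -3.72 pp.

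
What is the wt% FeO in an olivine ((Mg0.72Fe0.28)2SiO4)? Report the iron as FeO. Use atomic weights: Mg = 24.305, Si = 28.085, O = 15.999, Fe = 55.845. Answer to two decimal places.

25.41 wt%

Molar mass of (Mg0.72Fe0.28)2SiO4 = 1.44·24.305 + 0.56·55.845 + 1·28.085 + 4·15.999 = 158.353 g/mol.
Each formula unit contains 0.56 Fe, equivalent to 0.56/1 = 0.5600 mol FeO.
M(FeO) = 1×55.845 + 1×15.999 = 71.844 g/mol.
Mass of FeO per formula unit = 0.5600 × 71.844 = 40.233 g.
FeO wt% = 40.233 / 158.353 × 100 = 25.41%.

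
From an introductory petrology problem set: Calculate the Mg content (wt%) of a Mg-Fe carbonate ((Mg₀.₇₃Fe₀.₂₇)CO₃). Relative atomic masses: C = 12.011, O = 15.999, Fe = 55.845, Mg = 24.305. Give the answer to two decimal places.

Molar mass of (Mg₀.₇₃Fe₀.₂₇)CO₃: 0.73·24.305 + 0.27·55.845 + 1·12.011 + 3·15.999 = 92.829 g/mol.
Mass of Mg per formula unit: 0.73 × 24.305 = 17.743 g.
Weight fraction Mg = 17.743 / 92.829 = 0.1911.

19.11 wt%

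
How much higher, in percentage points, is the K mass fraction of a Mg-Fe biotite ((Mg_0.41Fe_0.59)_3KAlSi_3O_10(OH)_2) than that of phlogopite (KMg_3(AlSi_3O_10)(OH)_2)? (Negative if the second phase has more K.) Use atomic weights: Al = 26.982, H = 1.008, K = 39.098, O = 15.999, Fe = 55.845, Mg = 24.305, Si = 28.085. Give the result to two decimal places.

M((Mg_0.41Fe_0.59)_3KAlSi_3O_10(OH)_2) = 473.080 g/mol, so wt% K = 39.098/473.080 × 100 = 8.26%.
M(KMg_3(AlSi_3O_10)(OH)_2) = 417.254 g/mol, so wt% K = 39.098/417.254 × 100 = 9.37%.
8.26 − 9.37 = -1.11 pp.

-1.11 percentage points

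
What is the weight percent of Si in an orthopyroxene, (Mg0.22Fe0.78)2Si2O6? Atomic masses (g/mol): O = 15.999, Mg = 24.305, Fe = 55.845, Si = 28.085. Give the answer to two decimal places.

22.47 mass %

Molar mass of (Mg0.22Fe0.78)2Si2O6: 0.44×24.305 + 1.56×55.845 + 2×28.085 + 6×15.999 = 249.976 g/mol.
Mass of Si per formula unit: 2 × 28.085 = 56.170 g.
Weight fraction Si = 56.170 / 249.976 = 0.2247.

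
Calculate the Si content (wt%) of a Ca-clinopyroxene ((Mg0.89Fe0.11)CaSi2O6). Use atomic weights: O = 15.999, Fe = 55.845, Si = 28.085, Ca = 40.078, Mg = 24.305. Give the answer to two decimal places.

25.53 wt%

Formula mass = 0.89·24.305 + 0.11·55.845 + 1·40.078 + 2·28.085 + 6·15.999 = 220.016 g/mol, of which 56.170 g is Si.
So Si makes up 56.170/220.016 = 0.2553 of the mass, i.e. 25.53%.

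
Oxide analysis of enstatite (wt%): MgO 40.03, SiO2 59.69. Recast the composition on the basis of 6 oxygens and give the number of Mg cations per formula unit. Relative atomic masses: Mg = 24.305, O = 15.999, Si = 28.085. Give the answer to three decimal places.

MgO: 40.03/40.304 = 0.99320 mol → 0.99320 mol Mg, 0.99320 mol O.
SiO2: 59.69/60.083 = 0.99346 mol → 0.99346 mol Si, 1.98692 mol O.
Total oxygen = 2.98012 mol. Normalization factor = 6/2.98012 = 2.01334.
Mg per 6 O = 0.99320 × 2.01334 = 2.000.

2.000 Mg apfu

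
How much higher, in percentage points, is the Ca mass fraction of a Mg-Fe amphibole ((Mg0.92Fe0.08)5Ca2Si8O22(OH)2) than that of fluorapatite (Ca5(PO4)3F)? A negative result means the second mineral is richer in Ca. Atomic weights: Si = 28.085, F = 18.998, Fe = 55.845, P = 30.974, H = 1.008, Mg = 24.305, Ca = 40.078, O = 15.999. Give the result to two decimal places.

First mineral: 80.156 g Ca in 824.969 g formula = 9.72 wt% Ca.
Second mineral: 200.390 g Ca in 504.298 g formula = 39.74 wt% Ca.
9.72% − 39.74% gives a difference of -30.02 percentage points.

-30.02 percentage points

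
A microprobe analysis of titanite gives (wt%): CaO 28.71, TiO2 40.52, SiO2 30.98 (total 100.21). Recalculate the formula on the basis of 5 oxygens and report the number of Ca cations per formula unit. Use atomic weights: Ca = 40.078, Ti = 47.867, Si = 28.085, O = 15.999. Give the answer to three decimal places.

1.001 Ca apfu

CaO: 28.71/56.077 = 0.51197 mol → 0.51197 mol Ca, 0.51197 mol O.
TiO2: 40.52/79.865 = 0.50736 mol → 0.50736 mol Ti, 1.01472 mol O.
SiO2: 30.98/60.083 = 0.51562 mol → 0.51562 mol Si, 1.03124 mol O.
Total oxygen = 2.55793 mol. Normalization factor = 5/2.55793 = 1.95471.
Ca per 5 O = 0.51197 × 1.95471 = 1.001.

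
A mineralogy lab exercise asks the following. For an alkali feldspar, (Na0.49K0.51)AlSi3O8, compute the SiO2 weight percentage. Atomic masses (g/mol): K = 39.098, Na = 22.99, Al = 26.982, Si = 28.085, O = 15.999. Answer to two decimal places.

66.65 wt%

Molar mass of (Na0.49K0.51)AlSi3O8 = 0.49×22.99 + 0.51×39.098 + 1×26.982 + 3×28.085 + 8×15.999 = 270.434 g/mol.
Each formula unit contains 3 Si, equivalent to 3/1 = 3.0000 mol SiO2.
M(SiO2) = 1×28.085 + 2×15.999 = 60.083 g/mol.
Mass of SiO2 per formula unit = 3.0000 × 60.083 = 180.249 g.
SiO2 wt% = 180.249 / 270.434 × 100 = 66.65%.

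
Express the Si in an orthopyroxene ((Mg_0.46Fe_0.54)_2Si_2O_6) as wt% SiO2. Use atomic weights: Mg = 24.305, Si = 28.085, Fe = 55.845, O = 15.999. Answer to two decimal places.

51.17 wt%

Molar mass of (Mg_0.46Fe_0.54)_2Si_2O_6 = 0.92×24.305 + 1.08×55.845 + 2×28.085 + 6×15.999 = 234.837 g/mol.
Each formula unit contains 2 Si, equivalent to 2/1 = 2.0000 mol SiO2.
M(SiO2) = 1×28.085 + 2×15.999 = 60.083 g/mol.
Mass of SiO2 per formula unit = 2.0000 × 60.083 = 120.166 g.
SiO2 wt% = 120.166 / 234.837 × 100 = 51.17%.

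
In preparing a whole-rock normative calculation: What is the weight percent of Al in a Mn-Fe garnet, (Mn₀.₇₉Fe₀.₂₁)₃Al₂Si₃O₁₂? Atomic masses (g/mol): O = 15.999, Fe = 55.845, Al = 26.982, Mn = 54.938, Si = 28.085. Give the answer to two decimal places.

10.89 wt%

M((Mn₀.₇₉Fe₀.₂₁)₃Al₂Si₃O₁₂) = 495.592 g/mol.
Al contributes 2 × 26.982 = 53.964 g per mole.
53.964/495.592 = 0.1089 → 10.89%.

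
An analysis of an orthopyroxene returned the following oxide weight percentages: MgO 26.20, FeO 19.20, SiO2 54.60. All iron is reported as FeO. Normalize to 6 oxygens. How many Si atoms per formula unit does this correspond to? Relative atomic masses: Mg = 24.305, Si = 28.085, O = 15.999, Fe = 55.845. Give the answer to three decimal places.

MgO: 26.20/40.304 = 0.65006 mol → 0.65006 mol Mg, 0.65006 mol O.
FeO: 19.20/71.844 = 0.26725 mol → 0.26725 mol Fe, 0.26725 mol O.
SiO2: 54.60/60.083 = 0.90874 mol → 0.90874 mol Si, 1.81748 mol O.
Total oxygen = 2.73479 mol. Normalization factor = 6/2.73479 = 2.19395.
Si per 6 O = 0.90874 × 2.19395 = 1.994.

1.994 Si apfu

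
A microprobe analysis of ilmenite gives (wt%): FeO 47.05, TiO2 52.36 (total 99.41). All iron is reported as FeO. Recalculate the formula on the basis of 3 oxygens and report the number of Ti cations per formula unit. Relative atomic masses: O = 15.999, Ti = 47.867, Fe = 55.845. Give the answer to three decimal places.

47.05 wt% FeO ÷ 71.844 g/mol = 0.65489 mol, giving 0.65489 Fe and 0.65489 O.
52.36 wt% TiO2 ÷ 79.865 g/mol = 0.65561 mol, giving 0.65561 Ti and 1.31122 O.
Oxygen sums to 1.96611; scaling by 3/1.96611 = 1.52586 puts the formula on 3 O.
Ti: 0.65561 × 1.52586 = 1.000 atoms per formula unit.

1.000 Ti apfu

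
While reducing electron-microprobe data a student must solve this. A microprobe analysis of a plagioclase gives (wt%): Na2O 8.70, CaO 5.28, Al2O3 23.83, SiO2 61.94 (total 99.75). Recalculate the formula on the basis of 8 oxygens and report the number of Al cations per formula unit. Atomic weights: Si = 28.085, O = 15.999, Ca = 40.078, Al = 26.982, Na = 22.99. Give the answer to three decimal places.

8.70 wt% Na2O ÷ 61.979 g/mol = 0.14037 mol, giving 0.28074 Na and 0.14037 O.
5.28 wt% CaO ÷ 56.077 g/mol = 0.09416 mol, giving 0.09416 Ca and 0.09416 O.
23.83 wt% Al2O3 ÷ 101.961 g/mol = 0.23372 mol, giving 0.46744 Al and 0.70116 O.
61.94 wt% SiO2 ÷ 60.083 g/mol = 1.03091 mol, giving 1.03091 Si and 2.06182 O.
Oxygen sums to 2.99751; scaling by 8/2.99751 = 2.66888 puts the formula on 8 O.
Al: 0.46744 × 2.66888 = 1.248 atoms per formula unit.

1.248 Al apfu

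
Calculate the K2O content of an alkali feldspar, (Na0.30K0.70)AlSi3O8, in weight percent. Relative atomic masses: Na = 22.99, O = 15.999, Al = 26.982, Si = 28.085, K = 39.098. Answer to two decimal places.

12.05 wt%

Formula mass = 273.495 g/mol.
0.70 K → 0.3500 mol K2O per formula unit; M(K2O) = 94.195, so K2O mass = 32.968 g.
32.968/273.495 × 100 = 12.05 wt%.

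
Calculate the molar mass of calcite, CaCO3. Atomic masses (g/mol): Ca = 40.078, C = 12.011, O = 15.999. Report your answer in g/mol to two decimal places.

Ca: 1 × 40.078 = 40.0780
C: 1 × 12.011 = 12.0110
O: 3 × 15.999 = 47.9970
Summing the contributions gives the formula mass.

100.09 g/mol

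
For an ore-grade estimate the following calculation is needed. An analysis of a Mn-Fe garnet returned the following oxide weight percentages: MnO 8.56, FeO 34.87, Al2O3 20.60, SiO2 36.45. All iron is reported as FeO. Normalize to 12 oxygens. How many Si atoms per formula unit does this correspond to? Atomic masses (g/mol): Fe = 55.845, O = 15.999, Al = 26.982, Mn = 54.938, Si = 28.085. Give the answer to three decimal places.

3.001 Si apfu

8.56 wt% MnO ÷ 70.937 g/mol = 0.12067 mol, giving 0.12067 Mn and 0.12067 O.
34.87 wt% FeO ÷ 71.844 g/mol = 0.48536 mol, giving 0.48536 Fe and 0.48536 O.
20.60 wt% Al2O3 ÷ 101.961 g/mol = 0.20204 mol, giving 0.40408 Al and 0.60612 O.
36.45 wt% SiO2 ÷ 60.083 g/mol = 0.60666 mol, giving 0.60666 Si and 1.21332 O.
Oxygen sums to 2.42547; scaling by 12/2.42547 = 4.94749 puts the formula on 12 O.
Si: 0.60666 × 4.94749 = 3.001 atoms per formula unit.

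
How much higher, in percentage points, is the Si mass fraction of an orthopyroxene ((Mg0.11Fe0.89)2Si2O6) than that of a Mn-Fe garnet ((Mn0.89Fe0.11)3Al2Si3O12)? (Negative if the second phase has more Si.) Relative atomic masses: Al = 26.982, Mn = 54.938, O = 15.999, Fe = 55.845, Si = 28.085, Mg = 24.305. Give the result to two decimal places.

Si in (Mg0.11Fe0.89)2Si2O6: molar mass 256.915 g/mol; 2×28.085 = 56.170 g → 21.86 wt%.
Si in (Mn0.89Fe0.11)3Al2Si3O12: molar mass 495.320 g/mol; 3×28.085 = 84.255 g → 17.01 wt%.
Difference = 21.86 − 17.01 = 4.85 percentage points.

4.85 percentage points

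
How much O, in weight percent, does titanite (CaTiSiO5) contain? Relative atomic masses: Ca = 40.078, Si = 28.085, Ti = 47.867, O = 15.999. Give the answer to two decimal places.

Molar mass of CaTiSiO5: 1·40.078 + 1·47.867 + 1·28.085 + 5·15.999 = 196.025 g/mol.
Mass of O per formula unit: 5 × 15.999 = 79.995 g.
Weight fraction O = 79.995 / 196.025 = 0.4081.

40.81 weight percent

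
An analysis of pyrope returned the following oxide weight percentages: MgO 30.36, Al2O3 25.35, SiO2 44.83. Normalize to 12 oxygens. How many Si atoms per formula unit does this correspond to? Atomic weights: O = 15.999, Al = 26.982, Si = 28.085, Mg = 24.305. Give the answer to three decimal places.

2.993 Si apfu

MgO (M=40.304): mol = 0.75328; Mg = 0.75328, O = 0.75328.
Al2O3 (M=101.961): mol = 0.24862; Al = 0.49724, O = 0.74586.
SiO2 (M=60.083): mol = 0.74613; Si = 0.74613, O = 1.49226.
ΣO = 2.99140; factor = 12/ΣO = 4.01150.
Si apfu = 0.74613 × 4.01150 = 2.993.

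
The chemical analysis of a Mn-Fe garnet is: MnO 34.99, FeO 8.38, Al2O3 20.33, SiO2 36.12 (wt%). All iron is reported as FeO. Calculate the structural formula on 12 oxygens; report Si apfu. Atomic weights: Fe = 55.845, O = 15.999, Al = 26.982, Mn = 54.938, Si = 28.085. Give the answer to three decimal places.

34.99 wt% MnO ÷ 70.937 g/mol = 0.49325 mol, giving 0.49325 Mn and 0.49325 O.
8.38 wt% FeO ÷ 71.844 g/mol = 0.11664 mol, giving 0.11664 Fe and 0.11664 O.
20.33 wt% Al2O3 ÷ 101.961 g/mol = 0.19939 mol, giving 0.39878 Al and 0.59817 O.
36.12 wt% SiO2 ÷ 60.083 g/mol = 0.60117 mol, giving 0.60117 Si and 1.20234 O.
Oxygen sums to 2.41040; scaling by 12/2.41040 = 4.97843 puts the formula on 12 O.
Si: 0.60117 × 4.97843 = 2.993 atoms per formula unit.

2.993 Si apfu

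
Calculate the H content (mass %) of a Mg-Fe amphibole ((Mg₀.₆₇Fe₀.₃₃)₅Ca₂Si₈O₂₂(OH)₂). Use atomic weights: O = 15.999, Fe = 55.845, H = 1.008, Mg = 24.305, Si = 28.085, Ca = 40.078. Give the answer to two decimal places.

Molar mass of (Mg₀.₆₇Fe₀.₃₃)₅Ca₂Si₈O₂₂(OH)₂: 3.35*24.305 + 1.65*55.845 + 2*40.078 + 8*28.085 + 24*15.999 + 2*1.008 = 864.394 g/mol.
Mass of H per formula unit: 2 × 1.008 = 2.016 g.
Weight fraction H = 2.016 / 864.394 = 0.0023.

0.23 mass %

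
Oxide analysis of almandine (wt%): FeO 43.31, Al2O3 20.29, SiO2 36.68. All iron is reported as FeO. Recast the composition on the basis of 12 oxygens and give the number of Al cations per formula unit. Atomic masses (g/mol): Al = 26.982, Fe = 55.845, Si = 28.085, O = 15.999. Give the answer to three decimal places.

1.973 Al apfu

FeO (M=71.844): mol = 0.60283; Fe = 0.60283, O = 0.60283.
Al2O3 (M=101.961): mol = 0.19900; Al = 0.39800, O = 0.59700.
SiO2 (M=60.083): mol = 0.61049; Si = 0.61049, O = 1.22098.
ΣO = 2.42081; factor = 12/ΣO = 4.95702.
Al apfu = 0.39800 × 4.95702 = 1.973.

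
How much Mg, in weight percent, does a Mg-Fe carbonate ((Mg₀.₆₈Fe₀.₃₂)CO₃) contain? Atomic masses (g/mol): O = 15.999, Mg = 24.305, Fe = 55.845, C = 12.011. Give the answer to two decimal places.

17.51 weight percent

Formula mass = 0.68*24.305 + 0.32*55.845 + 1*12.011 + 3*15.999 = 94.406 g/mol, of which 16.527 g is Mg.
So Mg makes up 16.527/94.406 = 0.1751 of the mass, i.e. 17.51%.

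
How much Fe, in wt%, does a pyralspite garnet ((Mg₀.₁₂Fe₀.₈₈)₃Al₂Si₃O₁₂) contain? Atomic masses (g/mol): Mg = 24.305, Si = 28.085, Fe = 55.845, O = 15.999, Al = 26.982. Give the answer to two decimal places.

30.31 wt%

Formula mass = 0.36×24.305 + 2.64×55.845 + 2×26.982 + 3×28.085 + 12×15.999 = 486.388 g/mol, of which 147.431 g is Fe.
So Fe makes up 147.431/486.388 = 0.3031 of the mass, i.e. 30.31%.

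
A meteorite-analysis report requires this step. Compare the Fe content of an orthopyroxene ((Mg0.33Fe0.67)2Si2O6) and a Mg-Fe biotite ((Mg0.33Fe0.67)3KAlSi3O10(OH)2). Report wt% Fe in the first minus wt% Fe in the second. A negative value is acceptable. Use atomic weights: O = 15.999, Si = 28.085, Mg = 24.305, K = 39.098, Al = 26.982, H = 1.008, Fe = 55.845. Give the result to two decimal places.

First mineral: 74.832 g Fe in 243.038 g formula = 30.79 wt% Fe.
Second mineral: 112.248 g Fe in 480.649 g formula = 23.35 wt% Fe.
30.79% − 23.35% gives a difference of 7.44 percentage points.

7.44 percentage points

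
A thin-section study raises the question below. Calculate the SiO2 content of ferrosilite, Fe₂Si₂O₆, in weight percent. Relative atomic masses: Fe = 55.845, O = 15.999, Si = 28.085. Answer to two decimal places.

45.54 wt%

Formula mass = 263.854 g/mol.
2 Si → 2.0000 mol SiO2 per formula unit; M(SiO2) = 60.083, so SiO2 mass = 120.166 g.
120.166/263.854 × 100 = 45.54 wt%.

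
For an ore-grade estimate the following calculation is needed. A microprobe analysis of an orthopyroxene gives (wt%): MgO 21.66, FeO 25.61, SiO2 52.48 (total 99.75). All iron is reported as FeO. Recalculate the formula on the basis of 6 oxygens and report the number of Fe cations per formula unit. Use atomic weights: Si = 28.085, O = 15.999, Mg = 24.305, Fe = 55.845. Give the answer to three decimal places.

MgO: 21.66/40.304 = 0.53742 mol → 0.53742 mol Mg, 0.53742 mol O.
FeO: 25.61/71.844 = 0.35647 mol → 0.35647 mol Fe, 0.35647 mol O.
SiO2: 52.48/60.083 = 0.87346 mol → 0.87346 mol Si, 1.74692 mol O.
Total oxygen = 2.64081 mol. Normalization factor = 6/2.64081 = 2.27203.
Fe per 6 O = 0.35647 × 2.27203 = 0.810.

0.810 Fe apfu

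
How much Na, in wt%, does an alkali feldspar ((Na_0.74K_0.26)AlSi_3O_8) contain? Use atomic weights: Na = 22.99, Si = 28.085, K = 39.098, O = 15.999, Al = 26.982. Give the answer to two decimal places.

6.39 wt%

M((Na_0.74K_0.26)AlSi_3O_8) = 266.407 g/mol.
Na contributes 0.74 × 22.99 = 17.013 g per mole.
17.013/266.407 = 0.0639 → 6.39%.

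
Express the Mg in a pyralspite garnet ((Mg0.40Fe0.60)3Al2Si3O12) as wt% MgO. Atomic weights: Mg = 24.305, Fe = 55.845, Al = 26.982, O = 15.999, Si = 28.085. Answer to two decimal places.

10.52 wt%

Molar mass of (Mg0.40Fe0.60)3Al2Si3O12 = 1.20*24.305 + 1.80*55.845 + 2*26.982 + 3*28.085 + 12*15.999 = 459.894 g/mol.
Each formula unit contains 1.20 Mg, equivalent to 1.20/1 = 1.2000 mol MgO.
M(MgO) = 1×24.305 + 1×15.999 = 40.304 g/mol.
Mass of MgO per formula unit = 1.2000 × 40.304 = 48.365 g.
MgO wt% = 48.365 / 459.894 × 100 = 10.52%.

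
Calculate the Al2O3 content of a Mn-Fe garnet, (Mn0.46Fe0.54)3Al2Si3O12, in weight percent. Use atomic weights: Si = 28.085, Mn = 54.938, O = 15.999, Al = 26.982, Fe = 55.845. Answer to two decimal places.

20.54 wt%

Molar mass of (Mn0.46Fe0.54)3Al2Si3O12 = 1.38×54.938 + 1.62×55.845 + 2×26.982 + 3×28.085 + 12×15.999 = 496.490 g/mol.
Each formula unit contains 2 Al, equivalent to 2/2 = 1.0000 mol Al2O3.
M(Al2O3) = 2×26.982 + 3×15.999 = 101.961 g/mol.
Mass of Al2O3 per formula unit = 1.0000 × 101.961 = 101.961 g.
Al2O3 wt% = 101.961 / 496.490 × 100 = 20.54%.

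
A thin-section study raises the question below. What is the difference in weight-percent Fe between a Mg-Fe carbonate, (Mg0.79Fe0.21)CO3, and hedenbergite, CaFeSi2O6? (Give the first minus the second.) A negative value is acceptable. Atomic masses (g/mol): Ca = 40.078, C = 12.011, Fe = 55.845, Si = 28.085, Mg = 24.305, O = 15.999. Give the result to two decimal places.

-9.61 percentage points

Fe in (Mg0.79Fe0.21)CO3: molar mass 90.936 g/mol; 0.21×55.845 = 11.727 g → 12.90 wt%.
Fe in CaFeSi2O6: molar mass 248.087 g/mol; 1×55.845 = 55.845 g → 22.51 wt%.
Difference = 12.90 − 22.51 = -9.61 percentage points.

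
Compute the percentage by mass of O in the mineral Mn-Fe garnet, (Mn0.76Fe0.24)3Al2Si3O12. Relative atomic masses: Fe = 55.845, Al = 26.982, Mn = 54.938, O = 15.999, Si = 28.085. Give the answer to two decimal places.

38.73 mass %

Formula mass = 2.28·54.938 + 0.72·55.845 + 2·26.982 + 3·28.085 + 12·15.999 = 495.674 g/mol, of which 191.988 g is O.
So O makes up 191.988/495.674 = 0.3873 of the mass, i.e. 38.73%.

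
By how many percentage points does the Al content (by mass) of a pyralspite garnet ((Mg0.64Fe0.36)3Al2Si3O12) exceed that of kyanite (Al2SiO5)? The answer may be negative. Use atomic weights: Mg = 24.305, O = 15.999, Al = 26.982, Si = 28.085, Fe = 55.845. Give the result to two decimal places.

First mineral: 53.964 g Al in 437.185 g formula = 12.34 wt% Al.
Second mineral: 53.964 g Al in 162.044 g formula = 33.30 wt% Al.
12.34% − 33.30% gives a difference of -20.96 percentage points.

-20.96 percentage points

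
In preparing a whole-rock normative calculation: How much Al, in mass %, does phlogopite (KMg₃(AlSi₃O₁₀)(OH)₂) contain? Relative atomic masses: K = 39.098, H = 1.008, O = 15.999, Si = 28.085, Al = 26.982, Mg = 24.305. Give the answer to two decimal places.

Formula mass = 1*39.098 + 3*24.305 + 1*26.982 + 3*28.085 + 12*15.999 + 2*1.008 = 417.254 g/mol, of which 26.982 g is Al.
So Al makes up 26.982/417.254 = 0.0647 of the mass, i.e. 6.47%.

6.47 mass %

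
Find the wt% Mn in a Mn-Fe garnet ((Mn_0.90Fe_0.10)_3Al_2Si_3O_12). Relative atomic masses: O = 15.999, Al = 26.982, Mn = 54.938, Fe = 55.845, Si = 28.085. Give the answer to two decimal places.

M((Mn_0.90Fe_0.10)_3Al_2Si_3O_12) = 495.293 g/mol.
Mn contributes 2.70 × 54.938 = 148.333 g per mole.
148.333/495.293 = 0.2995 → 29.95%.

29.95 wt%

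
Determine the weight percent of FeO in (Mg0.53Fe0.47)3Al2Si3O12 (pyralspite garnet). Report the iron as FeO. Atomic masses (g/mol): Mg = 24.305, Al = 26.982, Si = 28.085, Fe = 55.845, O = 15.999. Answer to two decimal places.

22.63 wt%

M((Mg0.53Fe0.47)3Al2Si3O12) = 447.593 g/mol; M(FeO) = 71.844 g/mol.
Moles FeO per formula unit = 1.41 Fe ÷ 1 = 1.4100.
FeO fraction = (1.4100 × 71.844) / 447.593 = 101.300/447.593 = 0.2263.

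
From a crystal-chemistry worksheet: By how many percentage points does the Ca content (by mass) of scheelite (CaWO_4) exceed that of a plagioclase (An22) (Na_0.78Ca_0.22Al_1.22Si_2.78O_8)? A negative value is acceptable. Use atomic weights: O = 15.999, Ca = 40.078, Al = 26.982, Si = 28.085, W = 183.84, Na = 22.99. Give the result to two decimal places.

10.60 percentage points

M(CaWO_4) = 287.914 g/mol, so wt% Ca = 40.078/287.914 × 100 = 13.92%.
M(Na_0.78Ca_0.22Al_1.22Si_2.78O_8) = 265.736 g/mol, so wt% Ca = 8.817/265.736 × 100 = 3.32%.
13.92 − 3.32 = 10.60 pp.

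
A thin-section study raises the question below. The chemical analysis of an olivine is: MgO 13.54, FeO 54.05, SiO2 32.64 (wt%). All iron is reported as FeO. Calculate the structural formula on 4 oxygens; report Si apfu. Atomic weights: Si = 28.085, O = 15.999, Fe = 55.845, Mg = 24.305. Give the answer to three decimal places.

MgO (M=40.304): mol = 0.33595; Mg = 0.33595, O = 0.33595.
FeO (M=71.844): mol = 0.75232; Fe = 0.75232, O = 0.75232.
SiO2 (M=60.083): mol = 0.54325; Si = 0.54325, O = 1.08650.
ΣO = 2.17477; factor = 4/ΣO = 1.83927.
Si apfu = 0.54325 × 1.83927 = 0.999.

0.999 Si apfu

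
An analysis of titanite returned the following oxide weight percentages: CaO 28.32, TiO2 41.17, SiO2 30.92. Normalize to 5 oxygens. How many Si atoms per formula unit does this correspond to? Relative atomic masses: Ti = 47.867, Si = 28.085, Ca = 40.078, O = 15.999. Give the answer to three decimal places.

1.003 Si apfu

CaO: 28.32/56.077 = 0.50502 mol → 0.50502 mol Ca, 0.50502 mol O.
TiO2: 41.17/79.865 = 0.51549 mol → 0.51549 mol Ti, 1.03098 mol O.
SiO2: 30.92/60.083 = 0.51462 mol → 0.51462 mol Si, 1.02924 mol O.
Total oxygen = 2.56524 mol. Normalization factor = 5/2.56524 = 1.94914.
Si per 5 O = 0.51462 × 1.94914 = 1.003.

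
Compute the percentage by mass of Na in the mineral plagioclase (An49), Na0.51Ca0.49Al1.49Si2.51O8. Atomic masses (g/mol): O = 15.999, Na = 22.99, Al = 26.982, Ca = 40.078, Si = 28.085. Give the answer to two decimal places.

4.34 mass %

Formula mass = 0.51*22.99 + 0.49*40.078 + 1.49*26.982 + 2.51*28.085 + 8*15.999 = 270.052 g/mol, of which 11.725 g is Na.
So Na makes up 11.725/270.052 = 0.0434 of the mass, i.e. 4.34%.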